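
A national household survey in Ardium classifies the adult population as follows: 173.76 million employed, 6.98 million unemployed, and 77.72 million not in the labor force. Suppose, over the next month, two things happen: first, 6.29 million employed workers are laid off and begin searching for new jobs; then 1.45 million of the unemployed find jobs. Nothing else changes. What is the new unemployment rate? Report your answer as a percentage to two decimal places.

Initially, labor force = 173.76 + 6.98 = 180.74 million, so u = 6.98/180.74 = 3.86%.
After the first change, employed falls and unemployed rises by 6.29; labor force unchanged → E = 167.47, U = 13.27, labor force = 180.74 million.
After the second change, unemployed falls and employed rises by 1.45; labor force unchanged → E = 168.92, U = 11.82, labor force = 180.74 million.
New unemployment rate = 11.82 / 180.74 = 6.54%.

New unemployment rate ≈ 6.54%.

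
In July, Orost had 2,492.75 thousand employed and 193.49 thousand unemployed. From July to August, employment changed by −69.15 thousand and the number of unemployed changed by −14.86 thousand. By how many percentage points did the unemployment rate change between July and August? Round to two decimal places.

The unemployment rate changed by −0.34 percentage points.

July: labor force = 2,492.75 + 193.49 = 2,686.24; u = 193.49/2,686.24 = 7.20%.
August: labor force = 2,423.60 + 178.63 = 2,602.23; u = 178.63/2,602.23 = 6.86%.
Change = 6.86% − 7.20% = −0.34 pp.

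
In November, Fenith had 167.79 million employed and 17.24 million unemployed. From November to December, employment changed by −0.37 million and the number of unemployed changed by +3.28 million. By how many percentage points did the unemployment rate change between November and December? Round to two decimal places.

The unemployment rate changed by +1.60 percentage points.

November: labor force = 167.79 + 17.24 = 185.03; u = 17.24/185.03 = 9.32%.
December: labor force = 167.42 + 20.52 = 187.94; u = 20.52/187.94 = 10.92%.
Change = 10.92% − 9.32% = +1.60 pp.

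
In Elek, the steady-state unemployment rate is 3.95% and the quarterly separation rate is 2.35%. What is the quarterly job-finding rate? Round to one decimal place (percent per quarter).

From u* = s/(s+f): f = s·(1−u)/u.
f = 2.35 × (1 − 0.0395) / 0.0395 = 2.2572 / 0.0395 ≈ 57.1% per quarter.

Job-finding rate ≈ 57.1% per quarter.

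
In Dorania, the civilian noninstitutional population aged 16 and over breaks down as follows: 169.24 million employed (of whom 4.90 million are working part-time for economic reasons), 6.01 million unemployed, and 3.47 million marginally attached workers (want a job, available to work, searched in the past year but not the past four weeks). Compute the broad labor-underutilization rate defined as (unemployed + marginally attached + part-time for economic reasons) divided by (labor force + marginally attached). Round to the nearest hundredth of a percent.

Labor force = 169.24 + 6.01 = 175.25 million.
Numerator = 6.01 + 3.47 + 4.90 = 14.38 million.
Denominator = 175.25 + 3.47 = 178.72 million.
Broad rate = 14.38 / 178.72 = 8.05%.

Broad underutilization rate ≈ 8.05%.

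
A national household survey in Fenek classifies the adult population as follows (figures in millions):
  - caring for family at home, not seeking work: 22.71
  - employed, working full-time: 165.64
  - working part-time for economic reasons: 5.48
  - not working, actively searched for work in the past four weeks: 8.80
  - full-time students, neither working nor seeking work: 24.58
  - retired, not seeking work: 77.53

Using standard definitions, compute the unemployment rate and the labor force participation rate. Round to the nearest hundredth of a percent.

Employed = 165.64 + 5.48 = 171.12 million (anyone who worked, including part-time for economic reasons, counts as employed).
Unemployed = 8.80 million.
Labor force = 171.12 + 8.80 = 179.92 million.
Not in labor force = 22.71 + 24.58 + 77.53 = 124.82 million (those not working and not actively searching are outside the labor force).
Civilian working-age population = 179.92 + 124.82 = 304.74 million.
Unemployment rate = 8.80 / 179.92 = 4.89%.
Labor force participation rate = 179.92 / 304.74 = 59.04%.

Unemployment rate ≈ 4.89%; labor force participation rate ≈ 59.04%.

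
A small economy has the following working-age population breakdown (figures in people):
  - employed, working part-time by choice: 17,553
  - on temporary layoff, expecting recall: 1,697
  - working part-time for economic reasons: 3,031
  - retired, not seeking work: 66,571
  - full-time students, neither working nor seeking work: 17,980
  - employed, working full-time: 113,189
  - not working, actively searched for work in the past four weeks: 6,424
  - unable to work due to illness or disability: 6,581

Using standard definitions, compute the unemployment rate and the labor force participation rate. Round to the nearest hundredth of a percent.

Unemployment rate ≈ 5.72%; labor force participation rate ≈ 60.89%.

Employed = 17,553 + 3,031 + 113,189 = 133,773 (anyone who worked, including part-time for economic reasons, counts as employed).
Unemployed = 1,697 + 6,424 = 8,121 (jobless and actively searching, or on temporary layoff).
Labor force = 133,773 + 8,121 = 141,894.
Not in labor force = 66,571 + 17,980 + 6,581 = 91,132 (those not working and not actively searching are outside the labor force).
Civilian working-age population = 141,894 + 91,132 = 233,026.
Unemployment rate = 8,121 / 141,894 = 5.72%.
Labor force participation rate = 141,894 / 233,026 = 60.89%.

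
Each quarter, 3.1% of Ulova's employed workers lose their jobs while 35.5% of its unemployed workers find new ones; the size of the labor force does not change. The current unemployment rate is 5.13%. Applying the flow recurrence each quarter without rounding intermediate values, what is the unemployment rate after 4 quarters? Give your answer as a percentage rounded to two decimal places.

With a fixed labor force, u_{t+1} = u_t + s·(1−u_t) − f·u_t = u_t·(1−s−f) + s.
Here 1−s−f = 0.614 and s = 0.031.
u_1 = 0.051300 × 0.614 + 0.031 = 0.062498.
u_2 = 0.062498 × 0.614 + 0.031 = 0.069374.
u_3 = 0.069374 × 0.614 + 0.031 = 0.073596.
u_4 = 0.073596 × 0.614 + 0.031 = 0.076188.

Unemployment rate after four quarters ≈ 7.62%.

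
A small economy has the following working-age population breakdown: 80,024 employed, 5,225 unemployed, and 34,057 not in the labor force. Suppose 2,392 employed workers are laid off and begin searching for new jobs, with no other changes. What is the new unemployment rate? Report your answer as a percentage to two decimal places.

Initially, labor force = 80,024 + 5,225 = 85,249, so u = 5,225/85,249 = 6.13%.
After the change, employed falls and unemployed rises by 2,392; labor force unchanged → E = 77,632, U = 7,617, labor force = 85,249.
New unemployment rate = 7,617 / 85,249 = 8.94%.

New unemployment rate ≈ 8.94%.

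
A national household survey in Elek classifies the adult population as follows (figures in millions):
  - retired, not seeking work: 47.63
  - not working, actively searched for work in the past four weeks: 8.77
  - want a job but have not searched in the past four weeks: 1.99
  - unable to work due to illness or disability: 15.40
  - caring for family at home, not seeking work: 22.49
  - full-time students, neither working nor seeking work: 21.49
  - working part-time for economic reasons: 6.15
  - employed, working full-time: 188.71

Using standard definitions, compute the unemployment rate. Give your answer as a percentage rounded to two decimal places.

Unemployment rate ≈ 4.31%.

Employed = 6.15 + 188.71 = 194.86 million (anyone who worked, including part-time for economic reasons, counts as employed).
Unemployed = 8.77 million.
Labor force = 194.86 + 8.77 = 203.63 million.
Unemployment rate = 8.77 / 203.63 = 4.31%.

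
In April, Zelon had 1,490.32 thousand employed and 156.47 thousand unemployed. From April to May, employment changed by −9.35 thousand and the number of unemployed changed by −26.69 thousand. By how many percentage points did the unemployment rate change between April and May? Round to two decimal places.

The unemployment rate changed by −1.44 percentage points.

April: labor force = 1,490.32 + 156.47 = 1,646.79; u = 156.47/1,646.79 = 9.50%.
May: labor force = 1,480.97 + 129.78 = 1,610.75; u = 129.78/1,610.75 = 8.06%.
Change = 8.06% − 9.50% = −1.44 pp.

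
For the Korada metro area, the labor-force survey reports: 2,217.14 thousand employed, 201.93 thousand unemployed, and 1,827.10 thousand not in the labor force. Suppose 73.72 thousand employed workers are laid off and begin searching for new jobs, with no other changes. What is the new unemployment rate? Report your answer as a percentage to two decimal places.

Initially, labor force = 2,217.14 + 201.93 = 2,419.07 thousand, so u = 201.93/2,419.07 = 8.35%.
After the change, employed falls and unemployed rises by 73.72; labor force unchanged → E = 2,143.42, U = 275.65, labor force = 2,419.07 thousand.
New unemployment rate = 275.65 / 2,419.07 = 11.39%.

New unemployment rate ≈ 11.39%.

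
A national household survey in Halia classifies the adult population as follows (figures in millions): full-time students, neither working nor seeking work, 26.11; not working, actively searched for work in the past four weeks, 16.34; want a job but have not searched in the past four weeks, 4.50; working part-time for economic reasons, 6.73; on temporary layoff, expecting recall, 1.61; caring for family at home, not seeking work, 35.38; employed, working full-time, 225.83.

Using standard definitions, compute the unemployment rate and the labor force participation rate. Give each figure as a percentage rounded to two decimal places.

Employed = 6.73 + 225.83 = 232.56 million (anyone who worked, including part-time for economic reasons, counts as employed).
Unemployed = 16.34 + 1.61 = 17.95 million (jobless and actively searching, or on temporary layoff).
Labor force = 232.56 + 17.95 = 250.51 million.
Not in labor force = 26.11 + 4.50 + 35.38 = 65.99 million (those not working and not actively searching are outside the labor force — including those who want a job but have given up searching).
Civilian working-age population = 250.51 + 65.99 = 316.50 million.
Unemployment rate = 17.95 / 250.51 = 7.17%.
Labor force participation rate = 250.51 / 316.50 = 79.15%.

Unemployment rate ≈ 7.17%; labor force participation rate ≈ 79.15%.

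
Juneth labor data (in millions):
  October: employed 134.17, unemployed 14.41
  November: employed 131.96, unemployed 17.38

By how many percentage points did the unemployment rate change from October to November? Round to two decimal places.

October: labor force = 134.17 + 14.41 = 148.58; u = 14.41/148.58 = 9.70%.
November: labor force = 131.96 + 17.38 = 149.34; u = 17.38/149.34 = 11.64%.
Change = 11.64% − 9.70% = +1.94 pp.

The unemployment rate changed by +1.94 percentage points.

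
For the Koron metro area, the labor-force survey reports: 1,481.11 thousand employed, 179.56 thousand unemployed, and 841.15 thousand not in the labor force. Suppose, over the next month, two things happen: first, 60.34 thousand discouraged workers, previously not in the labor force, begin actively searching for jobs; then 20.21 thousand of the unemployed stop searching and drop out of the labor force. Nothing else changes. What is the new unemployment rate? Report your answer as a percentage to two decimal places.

Initially, labor force = 1,481.11 + 179.56 = 1,660.67 thousand, so u = 179.56/1,660.67 = 10.81%.
After the first change, unemployed and labor force both rise by 60.34 → E = 1,481.11, U = 239.90, labor force = 1,721.01 thousand.
After the second change, unemployed and labor force both fall by 20.21 → E = 1,481.11, U = 219.69, labor force = 1,700.80 thousand.
New unemployment rate = 219.69 / 1,700.80 = 12.92%.

New unemployment rate ≈ 12.92%.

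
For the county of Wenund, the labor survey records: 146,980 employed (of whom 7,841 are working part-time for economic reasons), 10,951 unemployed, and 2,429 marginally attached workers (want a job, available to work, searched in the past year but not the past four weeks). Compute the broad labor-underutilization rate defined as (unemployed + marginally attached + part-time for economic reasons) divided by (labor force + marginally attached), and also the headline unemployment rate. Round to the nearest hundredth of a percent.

Broad underutilization rate ≈ 13.23%; headline unemployment rate ≈ 6.93%.

Labor force = 146,980 + 10,951 = 157,931.
Numerator = 10,951 + 2,429 + 7,841 = 21,221.
Denominator = 157,931 + 2,429 = 160,360.
Broad rate = 21,221 / 160,360 = 13.23%.
Headline unemployment rate = 10,951 / 157,931 = 6.93%.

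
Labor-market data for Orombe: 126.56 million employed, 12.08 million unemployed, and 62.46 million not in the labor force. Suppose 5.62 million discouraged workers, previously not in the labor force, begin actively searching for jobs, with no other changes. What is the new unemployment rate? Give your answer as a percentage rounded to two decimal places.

Initially, labor force = 126.56 + 12.08 = 138.64 million, so u = 12.08/138.64 = 8.71%.
After the change, unemployed and labor force both rise by 5.62 → E = 126.56, U = 17.70, labor force = 144.26 million.
New unemployment rate = 17.70 / 144.26 = 12.27%.

New unemployment rate ≈ 12.27%.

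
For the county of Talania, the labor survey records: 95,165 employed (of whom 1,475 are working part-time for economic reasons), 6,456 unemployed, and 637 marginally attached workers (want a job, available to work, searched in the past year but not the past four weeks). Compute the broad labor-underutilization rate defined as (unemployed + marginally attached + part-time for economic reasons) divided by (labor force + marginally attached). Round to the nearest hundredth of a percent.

Labor force = 95,165 + 6,456 = 101,621.
Numerator = 6,456 + 637 + 1,475 = 8,568.
Denominator = 101,621 + 637 = 102,258.
Broad rate = 8,568 / 102,258 = 8.38%.

Broad underutilization rate ≈ 8.38%.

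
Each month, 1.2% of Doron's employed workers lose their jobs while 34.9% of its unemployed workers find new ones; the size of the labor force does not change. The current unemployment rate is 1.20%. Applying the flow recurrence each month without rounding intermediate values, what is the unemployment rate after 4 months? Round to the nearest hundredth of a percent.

With a fixed labor force, u_{t+1} = u_t + s·(1−u_t) − f·u_t = u_t·(1−s−f) + s.
Here 1−s−f = 0.639 and s = 0.012.
u_1 = 0.012000 × 0.639 + 0.012 = 0.019668.
u_2 = 0.019668 × 0.639 + 0.012 = 0.024568.
u_3 = 0.024568 × 0.639 + 0.012 = 0.027699.
u_4 = 0.027699 × 0.639 + 0.012 = 0.029700.

Unemployment rate after four months ≈ 2.97%.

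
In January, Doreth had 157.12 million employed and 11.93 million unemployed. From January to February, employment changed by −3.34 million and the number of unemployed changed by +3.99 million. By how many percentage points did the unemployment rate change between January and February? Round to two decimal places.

January: labor force = 157.12 + 11.93 = 169.05; u = 11.93/169.05 = 7.06%.
February: labor force = 153.78 + 15.92 = 169.70; u = 15.92/169.70 = 9.38%.
Change = 9.38% − 7.06% = +2.32 pp.

The unemployment rate changed by +2.32 percentage points.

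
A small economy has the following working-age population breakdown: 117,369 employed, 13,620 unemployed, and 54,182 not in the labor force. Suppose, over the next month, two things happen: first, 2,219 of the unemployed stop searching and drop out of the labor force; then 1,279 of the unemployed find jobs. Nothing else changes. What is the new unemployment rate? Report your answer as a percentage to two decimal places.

Initially, labor force = 117,369 + 13,620 = 130,989, so u = 13,620/130,989 = 10.40%.
After the first change, unemployed and labor force both fall by 2,219 → E = 117,369, U = 11,401, labor force = 128,770.
After the second change, unemployed falls and employed rises by 1,279; labor force unchanged → E = 118,648, U = 10,122, labor force = 128,770.
New unemployment rate = 10,122 / 128,770 = 7.86%.

New unemployment rate ≈ 7.86%.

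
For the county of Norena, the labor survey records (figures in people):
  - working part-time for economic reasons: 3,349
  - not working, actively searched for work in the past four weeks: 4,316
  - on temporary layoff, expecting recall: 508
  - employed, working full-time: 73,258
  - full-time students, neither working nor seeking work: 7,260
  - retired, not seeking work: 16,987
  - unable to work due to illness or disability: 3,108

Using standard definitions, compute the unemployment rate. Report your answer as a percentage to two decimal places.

Unemployment rate ≈ 5.92%.

Employed = 3,349 + 73,258 = 76,607 (anyone who worked, including part-time for economic reasons, counts as employed).
Unemployed = 4,316 + 508 = 4,824 (jobless and actively searching, or on temporary layoff).
Labor force = 76,607 + 4,824 = 81,431.
Unemployment rate = 4,824 / 81,431 = 5.92%.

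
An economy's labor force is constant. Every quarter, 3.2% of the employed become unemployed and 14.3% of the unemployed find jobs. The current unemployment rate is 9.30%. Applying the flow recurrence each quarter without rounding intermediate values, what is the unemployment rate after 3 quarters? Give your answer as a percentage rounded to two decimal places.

Unemployment rate after three quarters ≈ 13.24%.

With a fixed labor force, u_{t+1} = u_t + s·(1−u_t) − f·u_t = u_t·(1−s−f) + s.
Here 1−s−f = 0.825 and s = 0.032.
u_1 = 0.093000 × 0.825 + 0.032 = 0.108725.
u_2 = 0.108725 × 0.825 + 0.032 = 0.121698.
u_3 = 0.121698 × 0.825 + 0.032 = 0.132401.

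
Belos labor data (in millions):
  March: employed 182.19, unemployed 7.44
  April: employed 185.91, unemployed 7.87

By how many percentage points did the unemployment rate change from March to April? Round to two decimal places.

March: labor force = 182.19 + 7.44 = 189.63; u = 7.44/189.63 = 3.92%.
April: labor force = 185.91 + 7.87 = 193.78; u = 7.87/193.78 = 4.06%.
Change = 4.06% − 3.92% = +0.14 pp.

The unemployment rate changed by +0.14 percentage points.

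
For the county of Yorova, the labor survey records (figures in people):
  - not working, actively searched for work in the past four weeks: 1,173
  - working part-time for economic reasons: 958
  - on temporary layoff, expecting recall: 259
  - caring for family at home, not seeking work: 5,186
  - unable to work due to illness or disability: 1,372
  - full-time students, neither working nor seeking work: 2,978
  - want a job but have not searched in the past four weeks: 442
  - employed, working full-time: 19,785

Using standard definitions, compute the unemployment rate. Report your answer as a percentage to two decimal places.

Employed = 958 + 19,785 = 20,743 (anyone who worked, including part-time for economic reasons, counts as employed).
Unemployed = 1,173 + 259 = 1,432 (jobless and actively searching, or on temporary layoff).
Labor force = 20,743 + 1,432 = 22,175.
Unemployment rate = 1,432 / 22,175 = 6.46%.

Unemployment rate ≈ 6.46%.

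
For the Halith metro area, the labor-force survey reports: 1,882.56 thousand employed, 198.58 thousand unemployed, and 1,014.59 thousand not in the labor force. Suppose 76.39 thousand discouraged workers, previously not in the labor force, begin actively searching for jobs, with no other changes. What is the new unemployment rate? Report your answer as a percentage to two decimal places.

Initially, labor force = 1,882.56 + 198.58 = 2,081.14 thousand, so u = 198.58/2,081.14 = 9.54%.
After the change, unemployed and labor force both rise by 76.39 → E = 1,882.56, U = 274.97, labor force = 2,157.53 thousand.
New unemployment rate = 274.97 / 2,157.53 = 12.74%.

New unemployment rate ≈ 12.74%.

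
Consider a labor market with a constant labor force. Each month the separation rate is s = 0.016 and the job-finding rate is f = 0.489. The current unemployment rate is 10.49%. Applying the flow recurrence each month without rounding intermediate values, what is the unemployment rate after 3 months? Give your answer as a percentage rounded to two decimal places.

With a fixed labor force, u_{t+1} = u_t + s·(1−u_t) − f·u_t = u_t·(1−s−f) + s.
Here 1−s−f = 0.495 and s = 0.016.
u_1 = 0.104900 × 0.495 + 0.016 = 0.067925.
u_2 = 0.067925 × 0.495 + 0.016 = 0.049623.
u_3 = 0.049623 × 0.495 + 0.016 = 0.040563.

Unemployment rate after three months ≈ 4.06%.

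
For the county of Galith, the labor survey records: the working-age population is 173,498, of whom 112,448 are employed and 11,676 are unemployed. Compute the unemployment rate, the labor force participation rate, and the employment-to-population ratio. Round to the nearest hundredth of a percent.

Labor force = employed + unemployed = 112,448 + 11,676 = 124,124.
Unemployment rate = 11,676 / 124,124 = 9.41%.
Labor force participation rate = 124,124 / 173,498 = 71.54%.
Employment-population ratio = 112,448 / 173,498 = 64.81%.

Unemployment rate ≈ 9.41%; labor force participation rate ≈ 71.54%; employment-population ratio ≈ 64.81%.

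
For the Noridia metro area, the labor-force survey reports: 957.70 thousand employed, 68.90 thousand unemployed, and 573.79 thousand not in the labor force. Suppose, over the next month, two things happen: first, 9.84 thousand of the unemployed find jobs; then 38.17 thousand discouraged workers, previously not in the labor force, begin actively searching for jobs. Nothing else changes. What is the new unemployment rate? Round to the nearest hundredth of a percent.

Initially, labor force = 957.70 + 68.90 = 1,026.60 thousand, so u = 68.90/1,026.60 = 6.71%.
After the first change, unemployed falls and employed rises by 9.84; labor force unchanged → E = 967.54, U = 59.06, labor force = 1,026.60 thousand.
After the second change, unemployed and labor force both rise by 38.17 → E = 967.54, U = 97.23, labor force = 1,064.77 thousand.
New unemployment rate = 97.23 / 1,064.77 = 9.13%.

New unemployment rate ≈ 9.13%.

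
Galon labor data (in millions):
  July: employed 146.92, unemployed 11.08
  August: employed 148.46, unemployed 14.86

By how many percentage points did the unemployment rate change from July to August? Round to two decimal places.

July: labor force = 146.92 + 11.08 = 158.00; u = 11.08/158.00 = 7.01%.
August: labor force = 148.46 + 14.86 = 163.32; u = 14.86/163.32 = 9.10%.
Change = 9.10% − 7.01% = +2.09 pp.

The unemployment rate changed by +2.09 percentage points.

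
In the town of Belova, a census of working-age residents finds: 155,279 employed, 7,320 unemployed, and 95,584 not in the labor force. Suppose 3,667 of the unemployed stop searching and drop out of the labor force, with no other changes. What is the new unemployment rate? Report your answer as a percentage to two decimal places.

Initially, labor force = 155,279 + 7,320 = 162,599, so u = 7,320/162,599 = 4.50%.
After the change, unemployed and labor force both fall by 3,667 → E = 155,279, U = 3,653, labor force = 158,932.
New unemployment rate = 3,653 / 158,932 = 2.30%.

New unemployment rate ≈ 2.30%.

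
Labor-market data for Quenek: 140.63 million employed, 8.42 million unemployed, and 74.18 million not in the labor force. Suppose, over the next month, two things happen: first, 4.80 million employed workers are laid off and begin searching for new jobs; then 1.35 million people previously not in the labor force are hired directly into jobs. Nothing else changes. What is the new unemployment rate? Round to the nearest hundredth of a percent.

New unemployment rate ≈ 8.79%.

Initially, labor force = 140.63 + 8.42 = 149.05 million, so u = 8.42/149.05 = 5.65%.
After the first change, employed falls and unemployed rises by 4.80; labor force unchanged → E = 135.83, U = 13.22, labor force = 149.05 million.
After the second change, employed and labor force both rise by 1.35; unemployed unchanged → E = 137.18, U = 13.22, labor force = 150.40 million.
New unemployment rate = 13.22 / 150.40 = 8.79%.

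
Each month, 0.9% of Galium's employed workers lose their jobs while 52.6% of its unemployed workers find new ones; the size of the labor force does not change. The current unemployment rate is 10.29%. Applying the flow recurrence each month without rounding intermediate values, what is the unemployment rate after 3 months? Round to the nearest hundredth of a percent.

Unemployment rate after three months ≈ 2.55%.

With a fixed labor force, u_{t+1} = u_t + s·(1−u_t) − f·u_t = u_t·(1−s−f) + s.
Here 1−s−f = 0.465 and s = 0.009.
u_1 = 0.102900 × 0.465 + 0.009 = 0.056849.
u_2 = 0.056849 × 0.465 + 0.009 = 0.035435.
u_3 = 0.035435 × 0.465 + 0.009 = 0.025477.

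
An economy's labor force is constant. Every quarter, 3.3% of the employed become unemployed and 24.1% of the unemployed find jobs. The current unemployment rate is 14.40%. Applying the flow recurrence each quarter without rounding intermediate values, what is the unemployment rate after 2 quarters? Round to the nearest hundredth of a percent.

Unemployment rate after two quarters ≈ 13.29%.

With a fixed labor force, u_{t+1} = u_t + s·(1−u_t) − f·u_t = u_t·(1−s−f) + s.
Here 1−s−f = 0.726 and s = 0.033.
u_1 = 0.144000 × 0.726 + 0.033 = 0.137544.
u_2 = 0.137544 × 0.726 + 0.033 = 0.132857.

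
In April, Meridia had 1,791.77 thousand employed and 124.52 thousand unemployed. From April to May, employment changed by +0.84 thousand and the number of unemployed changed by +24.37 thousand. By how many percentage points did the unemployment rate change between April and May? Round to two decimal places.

April: labor force = 1,791.77 + 124.52 = 1,916.29; u = 124.52/1,916.29 = 6.50%.
May: labor force = 1,792.61 + 148.89 = 1,941.50; u = 148.89/1,941.50 = 7.67%.
Change = 7.67% − 6.50% = +1.17 pp.

The unemployment rate changed by +1.17 percentage points.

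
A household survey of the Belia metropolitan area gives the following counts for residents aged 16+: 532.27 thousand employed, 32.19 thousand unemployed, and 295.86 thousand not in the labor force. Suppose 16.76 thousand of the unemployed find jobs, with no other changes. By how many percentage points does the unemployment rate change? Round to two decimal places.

Initially, labor force = 532.27 + 32.19 = 564.46 thousand, so u = 32.19/564.46 = 5.70%.
After the change, unemployed falls and employed rises by 16.76; labor force unchanged → E = 549.03, U = 15.43, labor force = 564.46 thousand.
New unemployment rate = 15.43 / 564.46 = 2.73%.
Change = 2.73% − 5.70% = −2.97 percentage points.

The unemployment rate changes by −2.97 percentage points.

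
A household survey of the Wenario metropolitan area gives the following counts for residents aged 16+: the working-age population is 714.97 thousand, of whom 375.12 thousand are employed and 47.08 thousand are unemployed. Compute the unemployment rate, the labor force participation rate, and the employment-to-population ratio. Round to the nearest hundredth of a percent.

Labor force = employed + unemployed = 375.12 + 47.08 = 422.20 thousand.
Unemployment rate = 47.08 / 422.20 = 11.15%.
Labor force participation rate = 422.20 / 714.97 = 59.05%.
Employment-population ratio = 375.12 / 714.97 = 52.47%.

Unemployment rate ≈ 11.15%; labor force participation rate ≈ 59.05%; employment-population ratio ≈ 52.47%.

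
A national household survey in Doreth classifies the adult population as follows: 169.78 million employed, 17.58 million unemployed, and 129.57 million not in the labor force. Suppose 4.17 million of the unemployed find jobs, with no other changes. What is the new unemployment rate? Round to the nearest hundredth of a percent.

Initially, labor force = 169.78 + 17.58 = 187.36 million, so u = 17.58/187.36 = 9.38%.
After the change, unemployed falls and employed rises by 4.17; labor force unchanged → E = 173.95, U = 13.41, labor force = 187.36 million.
New unemployment rate = 13.41 / 187.36 = 7.16%.

New unemployment rate ≈ 7.16%.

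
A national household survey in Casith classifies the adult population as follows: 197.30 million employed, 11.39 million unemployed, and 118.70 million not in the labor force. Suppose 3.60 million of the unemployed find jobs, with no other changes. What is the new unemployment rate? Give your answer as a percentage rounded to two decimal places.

Initially, labor force = 197.30 + 11.39 = 208.69 million, so u = 11.39/208.69 = 5.46%.
After the change, unemployed falls and employed rises by 3.60; labor force unchanged → E = 200.90, U = 7.79, labor force = 208.69 million.
New unemployment rate = 7.79 / 208.69 = 3.73%.

New unemployment rate ≈ 3.73%.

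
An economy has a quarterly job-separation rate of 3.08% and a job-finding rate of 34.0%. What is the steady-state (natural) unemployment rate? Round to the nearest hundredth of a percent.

At steady state the flows balance: s·E = f·U, so U/(E+U) = s/(s+f).
u* = 3.08 / (3.08 + 34.0) = 3.08 / 37.08 = 8.31%.

Steady-state unemployment rate ≈ 8.31%.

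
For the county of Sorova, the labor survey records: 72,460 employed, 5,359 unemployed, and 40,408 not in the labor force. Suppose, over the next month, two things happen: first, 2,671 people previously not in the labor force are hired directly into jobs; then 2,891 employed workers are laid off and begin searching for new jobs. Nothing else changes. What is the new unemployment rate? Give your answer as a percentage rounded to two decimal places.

New unemployment rate ≈ 10.25%.

Initially, labor force = 72,460 + 5,359 = 77,819, so u = 5,359/77,819 = 6.89%.
After the first change, employed and labor force both rise by 2,671; unemployed unchanged → E = 75,131, U = 5,359, labor force = 80,490.
After the second change, employed falls and unemployed rises by 2,891; labor force unchanged → E = 72,240, U = 8,250, labor force = 80,490.
New unemployment rate = 8,250 / 80,490 = 10.25%.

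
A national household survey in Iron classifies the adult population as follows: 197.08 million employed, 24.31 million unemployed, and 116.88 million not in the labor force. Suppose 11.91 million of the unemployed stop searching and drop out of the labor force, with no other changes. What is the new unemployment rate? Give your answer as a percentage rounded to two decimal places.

New unemployment rate ≈ 5.92%.

Initially, labor force = 197.08 + 24.31 = 221.39 million, so u = 24.31/221.39 = 10.98%.
After the change, unemployed and labor force both fall by 11.91 → E = 197.08, U = 12.40, labor force = 209.48 million.
New unemployment rate = 12.40 / 209.48 = 5.92%.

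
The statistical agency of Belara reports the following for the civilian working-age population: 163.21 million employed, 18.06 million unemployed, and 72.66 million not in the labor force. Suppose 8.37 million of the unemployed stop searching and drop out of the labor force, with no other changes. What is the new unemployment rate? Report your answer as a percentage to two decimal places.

Initially, labor force = 163.21 + 18.06 = 181.27 million, so u = 18.06/181.27 = 9.96%.
After the change, unemployed and labor force both fall by 8.37 → E = 163.21, U = 9.69, labor force = 172.90 million.
New unemployment rate = 9.69 / 172.90 = 5.60%.

New unemployment rate ≈ 5.60%.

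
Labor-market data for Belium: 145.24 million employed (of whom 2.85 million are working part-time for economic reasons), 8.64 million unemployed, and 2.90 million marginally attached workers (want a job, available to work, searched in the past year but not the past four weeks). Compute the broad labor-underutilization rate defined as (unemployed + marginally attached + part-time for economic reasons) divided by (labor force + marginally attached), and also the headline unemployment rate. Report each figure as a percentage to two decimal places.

Labor force = 145.24 + 8.64 = 153.88 million.
Numerator = 8.64 + 2.90 + 2.85 = 14.39 million.
Denominator = 153.88 + 2.90 = 156.78 million.
Broad rate = 14.39 / 156.78 = 9.18%.
Headline unemployment rate = 8.64 / 153.88 = 5.61%.

Broad underutilization rate ≈ 9.18%; headline unemployment rate ≈ 5.61%.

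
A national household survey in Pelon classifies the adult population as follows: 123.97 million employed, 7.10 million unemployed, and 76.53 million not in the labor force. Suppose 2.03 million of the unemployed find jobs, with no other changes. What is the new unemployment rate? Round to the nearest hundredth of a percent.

Initially, labor force = 123.97 + 7.10 = 131.07 million, so u = 7.10/131.07 = 5.42%.
After the change, unemployed falls and employed rises by 2.03; labor force unchanged → E = 126.00, U = 5.07, labor force = 131.07 million.
New unemployment rate = 5.07 / 131.07 = 3.87%.

New unemployment rate ≈ 3.87%.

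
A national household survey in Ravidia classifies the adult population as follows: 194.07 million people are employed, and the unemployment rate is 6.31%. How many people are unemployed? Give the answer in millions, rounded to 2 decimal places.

Let U be the number unemployed. The labor force is E + U, and U/(E+U) = 0.0631.
So U = 0.0631 × 194.07 / (1 − 0.0631) = 12.2458 / 0.9369 ≈ 13.07 million.

About 13.07 million are unemployed.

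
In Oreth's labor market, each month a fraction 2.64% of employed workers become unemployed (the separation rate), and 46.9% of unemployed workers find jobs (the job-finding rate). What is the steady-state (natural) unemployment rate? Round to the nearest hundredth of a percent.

At steady state the flows balance: s·E = f·U, so U/(E+U) = s/(s+f).
u* = 2.64 / (2.64 + 46.9) = 2.64 / 49.54 = 5.33%.

Steady-state unemployment rate ≈ 5.33%.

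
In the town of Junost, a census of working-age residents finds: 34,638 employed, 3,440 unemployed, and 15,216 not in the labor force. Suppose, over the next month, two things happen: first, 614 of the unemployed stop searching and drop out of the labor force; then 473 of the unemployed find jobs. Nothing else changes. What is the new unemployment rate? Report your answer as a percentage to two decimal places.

New unemployment rate ≈ 6.28%.

Initially, labor force = 34,638 + 3,440 = 38,078, so u = 3,440/38,078 = 9.03%.
After the first change, unemployed and labor force both fall by 614 → E = 34,638, U = 2,826, labor force = 37,464.
After the second change, unemployed falls and employed rises by 473; labor force unchanged → E = 35,111, U = 2,353, labor force = 37,464.
New unemployment rate = 2,353 / 37,464 = 6.28%.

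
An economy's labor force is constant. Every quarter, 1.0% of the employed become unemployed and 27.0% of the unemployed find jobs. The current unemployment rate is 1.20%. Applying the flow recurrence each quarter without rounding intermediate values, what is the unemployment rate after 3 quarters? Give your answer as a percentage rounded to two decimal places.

Unemployment rate after three quarters ≈ 2.69%.

With a fixed labor force, u_{t+1} = u_t + s·(1−u_t) − f·u_t = u_t·(1−s−f) + s.
Here 1−s−f = 0.720 and s = 0.010.
u_1 = 0.012000 × 0.720 + 0.010 = 0.018640.
u_2 = 0.018640 × 0.720 + 0.010 = 0.023421.
u_3 = 0.023421 × 0.720 + 0.010 = 0.026863.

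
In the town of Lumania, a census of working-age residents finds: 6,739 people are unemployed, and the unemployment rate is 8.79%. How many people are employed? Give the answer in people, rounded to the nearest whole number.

Labor force = U / u = 6,739 / 0.0879 ≈ 76,667.
Employed = labor force − unemployed = 76,667 − 6,739 = 69,928.

About 69,928 are employed.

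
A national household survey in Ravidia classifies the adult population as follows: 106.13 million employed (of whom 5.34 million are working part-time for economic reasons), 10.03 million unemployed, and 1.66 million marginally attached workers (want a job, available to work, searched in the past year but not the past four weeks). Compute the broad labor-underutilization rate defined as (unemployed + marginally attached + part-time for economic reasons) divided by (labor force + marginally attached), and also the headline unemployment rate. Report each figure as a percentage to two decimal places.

Labor force = 106.13 + 10.03 = 116.16 million.
Numerator = 10.03 + 1.66 + 5.34 = 17.03 million.
Denominator = 116.16 + 1.66 = 117.82 million.
Broad rate = 17.03 / 117.82 = 14.45%.
Headline unemployment rate = 10.03 / 116.16 = 8.63%.

Broad underutilization rate ≈ 14.45%; headline unemployment rate ≈ 8.63%.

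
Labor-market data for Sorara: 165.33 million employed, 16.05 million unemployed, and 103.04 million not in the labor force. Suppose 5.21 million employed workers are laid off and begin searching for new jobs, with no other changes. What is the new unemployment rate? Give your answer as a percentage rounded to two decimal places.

Initially, labor force = 165.33 + 16.05 = 181.38 million, so u = 16.05/181.38 = 8.85%.
After the change, employed falls and unemployed rises by 5.21; labor force unchanged → E = 160.12, U = 21.26, labor force = 181.38 million.
New unemployment rate = 21.26 / 181.38 = 11.72%.

New unemployment rate ≈ 11.72%.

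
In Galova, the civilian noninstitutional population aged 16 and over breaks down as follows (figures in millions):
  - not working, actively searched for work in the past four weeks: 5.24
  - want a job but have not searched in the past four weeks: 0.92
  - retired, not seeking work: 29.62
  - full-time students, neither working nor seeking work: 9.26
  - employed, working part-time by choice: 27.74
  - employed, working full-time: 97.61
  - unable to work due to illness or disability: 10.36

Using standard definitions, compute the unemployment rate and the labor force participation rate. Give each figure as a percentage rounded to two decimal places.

Employed = 27.74 + 97.61 = 125.35 million.
Unemployed = 5.24 million.
Labor force = 125.35 + 5.24 = 130.59 million.
Not in labor force = 0.92 + 29.62 + 9.26 + 10.36 = 50.16 million (those not working and not actively searching are outside the labor force — including those who want a job but have given up searching).
Civilian working-age population = 130.59 + 50.16 = 180.75 million.
Unemployment rate = 5.24 / 130.59 = 4.01%.
Labor force participation rate = 130.59 / 180.75 = 72.25%.

Unemployment rate ≈ 4.01%; labor force participation rate ≈ 72.25%.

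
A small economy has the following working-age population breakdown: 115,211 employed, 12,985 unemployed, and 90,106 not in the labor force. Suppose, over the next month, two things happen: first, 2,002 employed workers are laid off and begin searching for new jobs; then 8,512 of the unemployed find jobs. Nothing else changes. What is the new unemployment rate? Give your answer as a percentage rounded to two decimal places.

Initially, labor force = 115,211 + 12,985 = 128,196, so u = 12,985/128,196 = 10.13%.
After the first change, employed falls and unemployed rises by 2,002; labor force unchanged → E = 113,209, U = 14,987, labor force = 128,196.
After the second change, unemployed falls and employed rises by 8,512; labor force unchanged → E = 121,721, U = 6,475, labor force = 128,196.
New unemployment rate = 6,475 / 128,196 = 5.05%.

New unemployment rate ≈ 5.05%.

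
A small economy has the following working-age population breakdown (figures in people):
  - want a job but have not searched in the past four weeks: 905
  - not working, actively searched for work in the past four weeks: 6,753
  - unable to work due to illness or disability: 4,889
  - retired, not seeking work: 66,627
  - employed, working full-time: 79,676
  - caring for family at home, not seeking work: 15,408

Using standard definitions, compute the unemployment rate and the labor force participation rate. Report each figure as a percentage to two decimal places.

Employed = 79,676.
Unemployed = 6,753.
Labor force = 79,676 + 6,753 = 86,429.
Not in labor force = 905 + 4,889 + 66,627 + 15,408 = 87,829 (those not working and not actively searching are outside the labor force — including those who want a job but have given up searching).
Civilian working-age population = 86,429 + 87,829 = 174,258.
Unemployment rate = 6,753 / 86,429 = 7.81%.
Labor force participation rate = 86,429 / 174,258 = 49.60%.

Unemployment rate ≈ 7.81%; labor force participation rate ≈ 49.60%.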